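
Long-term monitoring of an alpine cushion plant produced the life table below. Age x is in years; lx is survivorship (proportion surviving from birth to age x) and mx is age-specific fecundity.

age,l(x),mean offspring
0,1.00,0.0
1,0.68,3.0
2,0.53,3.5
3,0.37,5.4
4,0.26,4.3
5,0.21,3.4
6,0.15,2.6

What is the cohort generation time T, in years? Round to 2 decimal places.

2.73

lx·mx: 0, 2.04, 1.855, 1.998, 1.118, 0.714, 0.39 → R0 = 8.115
x·lx·mx: 0, 2.04, 3.71, 5.994, 4.472, 3.57, 2.34 → Σ = 22.126
T = 22.126 / 8.115 = 2.726556… → 2.73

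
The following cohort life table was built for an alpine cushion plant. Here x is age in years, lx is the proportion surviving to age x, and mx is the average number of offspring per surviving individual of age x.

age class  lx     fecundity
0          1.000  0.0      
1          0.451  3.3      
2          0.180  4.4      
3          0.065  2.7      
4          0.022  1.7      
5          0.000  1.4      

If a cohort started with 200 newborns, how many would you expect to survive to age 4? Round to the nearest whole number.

4

Expected survivors = N0 · l_4 = 200 × 0.022 = 4.4 → 4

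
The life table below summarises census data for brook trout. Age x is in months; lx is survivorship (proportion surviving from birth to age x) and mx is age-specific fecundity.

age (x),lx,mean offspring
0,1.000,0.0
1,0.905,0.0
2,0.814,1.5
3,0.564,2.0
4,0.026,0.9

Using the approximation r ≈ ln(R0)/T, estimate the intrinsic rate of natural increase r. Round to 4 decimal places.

R0 = Σ lx·mx = 0 + 0 + 1.221 + 1.128 + 0.0234 = 2.3724
Σ x·lx·mx = 5.9196; T = 5.9196/2.3724 = 2.49519…
r ≈ ln(R0)/T = ln(2.3724)/2.49519… = 0.346226… → 0.3462

0.3462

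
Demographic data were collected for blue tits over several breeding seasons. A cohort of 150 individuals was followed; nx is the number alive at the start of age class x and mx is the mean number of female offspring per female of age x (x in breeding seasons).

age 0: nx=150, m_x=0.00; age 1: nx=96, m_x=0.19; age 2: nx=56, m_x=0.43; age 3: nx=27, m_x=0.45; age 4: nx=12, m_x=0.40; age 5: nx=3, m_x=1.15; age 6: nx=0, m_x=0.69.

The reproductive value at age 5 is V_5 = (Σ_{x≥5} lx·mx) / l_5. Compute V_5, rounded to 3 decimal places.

1.150

lx = nx/n0 = nx/150: 1, 0.64, 0.37333…, 0.18, 0.08, 0.02, 0
lx·mx for x ≥ 5: 0.023, 0 → sum = 0.023
V_5 = 0.023 / l_5 = 0.023 / 0.02 = 1.15 → 1.150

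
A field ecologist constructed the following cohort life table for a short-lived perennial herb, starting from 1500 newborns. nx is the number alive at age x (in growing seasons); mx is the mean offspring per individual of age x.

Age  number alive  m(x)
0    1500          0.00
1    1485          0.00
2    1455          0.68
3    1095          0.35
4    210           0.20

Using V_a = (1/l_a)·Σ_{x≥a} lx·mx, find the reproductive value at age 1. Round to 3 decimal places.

lx = nx/n0 = nx/1500: 1, 0.99, 0.97, 0.73, 0.14
lx·mx for x ≥ 1: 0, 0.6596, 0.2555, 0.028 → sum = 0.9431
V_1 = 0.9431 / l_1 = 0.9431 / 0.99 = 0.952626… → 0.953

0.953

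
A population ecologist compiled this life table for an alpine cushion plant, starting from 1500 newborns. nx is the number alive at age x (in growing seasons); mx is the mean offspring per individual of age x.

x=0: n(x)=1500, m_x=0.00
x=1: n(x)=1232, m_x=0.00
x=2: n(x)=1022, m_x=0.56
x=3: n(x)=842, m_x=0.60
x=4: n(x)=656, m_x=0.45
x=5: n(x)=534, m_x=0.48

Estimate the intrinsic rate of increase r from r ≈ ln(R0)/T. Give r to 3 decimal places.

lx = nx/n0 = nx/1500: 1, 0.82133…, 0.68133…, 0.56133…, 0.43733…, 0.356
R0 = Σ lx·mx = 0 + 0 + 0.38155… + 0.3368… + 0.1968… + 0.17088 = 1.086027…
Σ x·lx·mx = 3.415093…; T = 3.415093…/1.086027… = 3.14458…
r ≈ ln(R0)/T = ln(1.086027…)/3.14458… = 0.02624… → 0.026

0.026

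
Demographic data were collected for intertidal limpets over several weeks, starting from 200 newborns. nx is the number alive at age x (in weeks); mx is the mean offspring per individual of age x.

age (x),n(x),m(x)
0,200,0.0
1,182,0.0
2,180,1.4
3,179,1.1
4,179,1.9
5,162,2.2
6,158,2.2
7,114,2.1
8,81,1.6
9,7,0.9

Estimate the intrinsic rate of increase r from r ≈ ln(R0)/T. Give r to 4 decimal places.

lx = nx/n0 = nx/200: 1, 0.91, 0.9, 0.895, 0.895, 0.81, 0.79, 0.57, 0.405, 0.035
R0 = Σ lx·mx = 0 + 0 + 1.26 + 0.9845 + 1.7005 + 1.782 + 1.738 + 1.197 + 0.648 + 0.0315 = 9.3415
Σ x·lx·mx = 45.46; T = 45.46/9.3415 = 4.86646…
r ≈ ln(R0)/T = ln(9.3415)/4.86646… = 0.459157… → 0.4592

0.4592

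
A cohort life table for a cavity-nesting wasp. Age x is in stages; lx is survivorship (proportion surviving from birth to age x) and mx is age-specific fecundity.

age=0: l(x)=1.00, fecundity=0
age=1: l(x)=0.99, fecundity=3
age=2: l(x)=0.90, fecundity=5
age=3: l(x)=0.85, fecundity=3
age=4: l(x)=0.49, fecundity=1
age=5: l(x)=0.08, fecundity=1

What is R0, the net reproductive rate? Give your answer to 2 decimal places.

lx·mx by age: 0, 2.97, 4.5, 2.55, 0.49, 0.08
R0 = Σ lx·mx = 10.59 → 10.59

10.59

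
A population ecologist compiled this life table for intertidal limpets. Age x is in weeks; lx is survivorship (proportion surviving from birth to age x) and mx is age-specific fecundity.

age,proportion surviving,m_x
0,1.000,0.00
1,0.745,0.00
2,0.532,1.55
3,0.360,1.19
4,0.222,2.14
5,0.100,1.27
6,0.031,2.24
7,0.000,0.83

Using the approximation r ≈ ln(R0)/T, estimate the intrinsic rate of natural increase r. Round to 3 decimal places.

R0 = Σ lx·mx = 0 + 0 + 0.8246 + 0.4284 + 0.47508 + 0.127 + 0.06944 + 0 = 1.92452
Σ x·lx·mx = 5.88636; T = 5.88636/1.92452 = 3.05861…
r ≈ ln(R0)/T = ln(1.92452)/3.05861… = 0.21404… → 0.214

0.214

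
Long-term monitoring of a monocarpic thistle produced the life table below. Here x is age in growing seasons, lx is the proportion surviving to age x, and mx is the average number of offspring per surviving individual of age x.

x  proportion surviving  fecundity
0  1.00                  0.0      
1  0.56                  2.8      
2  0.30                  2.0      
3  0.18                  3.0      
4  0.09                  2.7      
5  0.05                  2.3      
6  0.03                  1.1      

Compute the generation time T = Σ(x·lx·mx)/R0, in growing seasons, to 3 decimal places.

lx·mx: 0, 1.568, 0.6, 0.54, 0.243, 0.115, 0.033 → R0 = 3.099
x·lx·mx: 0, 1.568, 1.2, 1.62, 0.972, 0.575, 0.198 → Σ = 6.133
T = 6.133 / 3.099 = 1.979025… → 1.979

1.979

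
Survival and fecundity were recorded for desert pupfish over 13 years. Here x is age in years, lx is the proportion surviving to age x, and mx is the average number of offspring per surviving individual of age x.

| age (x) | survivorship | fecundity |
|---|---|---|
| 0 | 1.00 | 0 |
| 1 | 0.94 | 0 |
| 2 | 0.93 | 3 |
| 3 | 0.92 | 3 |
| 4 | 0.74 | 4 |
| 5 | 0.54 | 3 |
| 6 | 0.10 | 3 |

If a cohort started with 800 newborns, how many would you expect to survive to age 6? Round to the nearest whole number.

80

Expected survivors = N0 · l_6 = 800 × 0.10 = 80 → 80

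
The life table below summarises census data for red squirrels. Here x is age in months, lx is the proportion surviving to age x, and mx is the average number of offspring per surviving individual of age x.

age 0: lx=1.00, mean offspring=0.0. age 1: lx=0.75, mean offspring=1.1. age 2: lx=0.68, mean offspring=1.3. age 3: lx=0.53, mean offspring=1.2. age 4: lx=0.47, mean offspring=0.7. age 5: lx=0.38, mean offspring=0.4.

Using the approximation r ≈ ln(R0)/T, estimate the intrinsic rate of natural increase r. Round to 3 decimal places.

0.446

R0 = Σ lx·mx = 0 + 0.825 + 0.884 + 0.636 + 0.329 + 0.152 = 2.826
Σ x·lx·mx = 6.577; T = 6.577/2.826 = 2.32732…
r ≈ ln(R0)/T = ln(2.826)/2.32732… = 0.44638… → 0.446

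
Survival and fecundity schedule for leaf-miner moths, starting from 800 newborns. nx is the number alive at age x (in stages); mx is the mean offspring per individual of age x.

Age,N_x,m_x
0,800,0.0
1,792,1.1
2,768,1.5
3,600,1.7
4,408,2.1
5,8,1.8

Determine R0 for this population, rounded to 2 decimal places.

4.89

lx = nx/n0 = nx/800: 1, 0.99, 0.96, 0.75, 0.51, 0.01
lx·mx by age: 0, 1.089, 1.44, 1.275, 1.071, 0.018
R0 = Σ lx·mx = 4.893 → 4.89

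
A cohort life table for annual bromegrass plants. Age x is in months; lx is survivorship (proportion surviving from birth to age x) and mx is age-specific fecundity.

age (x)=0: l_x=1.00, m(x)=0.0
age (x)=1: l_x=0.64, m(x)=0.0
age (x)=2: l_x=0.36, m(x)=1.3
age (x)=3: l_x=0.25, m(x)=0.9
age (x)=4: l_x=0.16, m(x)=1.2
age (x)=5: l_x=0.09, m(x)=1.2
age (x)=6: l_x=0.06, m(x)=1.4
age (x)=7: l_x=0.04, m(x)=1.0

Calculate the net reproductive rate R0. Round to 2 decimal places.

1.12

lx·mx by age: 0, 0, 0.468, 0.225, 0.192, 0.108, 0.084, 0.04
R0 = Σ lx·mx = 1.117 → 1.12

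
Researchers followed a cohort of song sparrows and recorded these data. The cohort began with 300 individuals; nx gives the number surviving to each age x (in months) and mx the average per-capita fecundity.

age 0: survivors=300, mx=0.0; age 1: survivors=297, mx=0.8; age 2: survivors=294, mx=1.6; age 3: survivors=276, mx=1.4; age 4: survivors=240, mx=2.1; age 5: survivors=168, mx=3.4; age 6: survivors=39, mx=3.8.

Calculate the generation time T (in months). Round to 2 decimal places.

3.49

lx = nx/n0 = nx/300: 1, 0.99, 0.98, 0.92, 0.8, 0.56, 0.13
lx·mx: 0, 0.792, 1.568, 1.288, 1.68, 1.904, 0.494 → R0 = 7.726
x·lx·mx: 0, 0.792, 3.136, 3.864, 6.72, 9.52, 2.964 → Σ = 26.996
T = 26.996 / 7.726 = 3.494176… → 3.49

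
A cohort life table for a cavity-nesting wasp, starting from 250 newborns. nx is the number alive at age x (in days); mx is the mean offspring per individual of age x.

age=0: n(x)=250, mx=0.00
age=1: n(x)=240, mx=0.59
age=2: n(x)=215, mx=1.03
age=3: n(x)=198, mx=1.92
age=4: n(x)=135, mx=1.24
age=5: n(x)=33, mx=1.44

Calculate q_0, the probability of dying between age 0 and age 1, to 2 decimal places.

lx = nx/n0 = nx/250: 1, 0.96, 0.86, 0.792, 0.54, 0.132
q_0 = (l_0 − l_1) / l_0 = (1 − 0.96) / 1
     = 0.04 / 1 = 0.04 → 0.04

0.04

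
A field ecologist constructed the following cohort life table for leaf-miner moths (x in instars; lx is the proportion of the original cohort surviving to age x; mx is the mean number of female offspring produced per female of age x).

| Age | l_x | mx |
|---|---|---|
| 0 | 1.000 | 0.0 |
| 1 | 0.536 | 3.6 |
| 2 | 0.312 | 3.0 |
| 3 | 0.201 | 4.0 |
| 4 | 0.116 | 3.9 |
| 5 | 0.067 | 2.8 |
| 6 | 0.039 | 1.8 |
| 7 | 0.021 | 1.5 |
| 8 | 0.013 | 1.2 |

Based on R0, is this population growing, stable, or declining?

growing

R0 = Σ lx·mx = 0 + 1.9296 + 0.936 + 0.804 + 0.4524 + 0.1876 + 0.0702 + 0.0315 + 0.0156 = 4.4269
R0 > 1, so the population is growing.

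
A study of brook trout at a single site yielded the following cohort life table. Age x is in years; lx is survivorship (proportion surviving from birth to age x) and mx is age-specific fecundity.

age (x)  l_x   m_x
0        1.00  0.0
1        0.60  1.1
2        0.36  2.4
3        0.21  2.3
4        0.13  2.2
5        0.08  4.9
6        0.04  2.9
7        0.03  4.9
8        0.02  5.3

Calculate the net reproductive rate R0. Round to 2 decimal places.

lx·mx by age: 0, 0.66, 0.864, 0.483, 0.286, 0.392, 0.116, 0.147, 0.106
R0 = Σ lx·mx = 3.054 → 3.05

3.05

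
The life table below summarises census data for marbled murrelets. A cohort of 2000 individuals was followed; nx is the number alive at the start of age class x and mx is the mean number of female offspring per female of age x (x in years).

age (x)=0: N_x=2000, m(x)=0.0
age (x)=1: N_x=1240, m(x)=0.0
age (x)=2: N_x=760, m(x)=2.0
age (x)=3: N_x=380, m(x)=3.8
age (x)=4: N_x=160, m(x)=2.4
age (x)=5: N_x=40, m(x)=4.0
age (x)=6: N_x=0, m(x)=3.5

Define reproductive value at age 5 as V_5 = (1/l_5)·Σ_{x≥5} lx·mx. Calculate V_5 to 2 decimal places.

lx = nx/n0 = nx/2000: 1, 0.62, 0.38, 0.19, 0.08, 0.02, 0
lx·mx for x ≥ 5: 0.08, 0 → sum = 0.08
V_5 = 0.08 / l_5 = 0.08 / 0.02 = 4 → 4.00

4.00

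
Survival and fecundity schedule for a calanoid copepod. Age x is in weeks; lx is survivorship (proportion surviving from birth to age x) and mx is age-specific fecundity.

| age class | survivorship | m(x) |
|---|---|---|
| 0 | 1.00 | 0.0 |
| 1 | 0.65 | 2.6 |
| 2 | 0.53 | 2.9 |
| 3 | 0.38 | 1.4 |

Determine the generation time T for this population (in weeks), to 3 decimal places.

1.692

lx·mx: 0, 1.69, 1.537, 0.532 → R0 = 3.759
x·lx·mx: 0, 1.69, 3.074, 1.596 → Σ = 6.36
T = 6.36 / 3.759 = 1.691939… → 1.692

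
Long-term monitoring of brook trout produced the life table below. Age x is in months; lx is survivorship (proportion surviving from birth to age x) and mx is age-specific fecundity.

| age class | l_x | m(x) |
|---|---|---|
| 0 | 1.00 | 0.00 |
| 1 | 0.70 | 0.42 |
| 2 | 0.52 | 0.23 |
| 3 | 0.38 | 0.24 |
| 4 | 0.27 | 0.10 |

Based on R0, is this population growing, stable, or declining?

declining

R0 = Σ lx·mx = 0 + 0.294 + 0.1196 + 0.0912 + 0.027 = 0.5318
R0 < 1, so the population is declining.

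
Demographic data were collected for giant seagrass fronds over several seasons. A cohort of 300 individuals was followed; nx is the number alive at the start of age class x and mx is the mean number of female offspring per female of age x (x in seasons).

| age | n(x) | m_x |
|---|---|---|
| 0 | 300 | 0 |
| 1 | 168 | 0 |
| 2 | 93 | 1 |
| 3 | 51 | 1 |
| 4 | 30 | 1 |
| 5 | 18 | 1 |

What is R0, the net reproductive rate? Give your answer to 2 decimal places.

0.64

lx = nx/n0 = nx/300: 1, 0.56, 0.31, 0.17, 0.1, 0.06
lx·mx by age: 0, 0, 0.31, 0.17, 0.1, 0.06
R0 = Σ lx·mx = 0.64 → 0.64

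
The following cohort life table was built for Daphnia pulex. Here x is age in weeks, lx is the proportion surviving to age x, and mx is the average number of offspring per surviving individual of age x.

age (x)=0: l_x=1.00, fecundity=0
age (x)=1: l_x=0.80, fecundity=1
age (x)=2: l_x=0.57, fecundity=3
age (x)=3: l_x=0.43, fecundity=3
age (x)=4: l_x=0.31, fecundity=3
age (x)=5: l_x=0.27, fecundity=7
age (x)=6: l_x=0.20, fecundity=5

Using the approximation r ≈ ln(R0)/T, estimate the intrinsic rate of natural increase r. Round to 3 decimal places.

0.568

R0 = Σ lx·mx = 0 + 0.8 + 1.71 + 1.29 + 0.93 + 1.89 + 1 = 7.62
Σ x·lx·mx = 27.26; T = 27.26/7.62 = 3.57743…
r ≈ ln(R0)/T = ln(7.62)/3.57743… = 0.56766… → 0.568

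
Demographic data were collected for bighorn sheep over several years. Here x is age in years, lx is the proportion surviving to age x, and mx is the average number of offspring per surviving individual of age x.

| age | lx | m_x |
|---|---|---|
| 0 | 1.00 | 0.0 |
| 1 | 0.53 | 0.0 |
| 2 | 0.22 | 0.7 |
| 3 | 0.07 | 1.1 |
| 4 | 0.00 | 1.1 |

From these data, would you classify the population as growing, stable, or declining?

R0 = Σ lx·mx = 0 + 0 + 0.154 + 0.077 + 0 = 0.231
R0 < 1, so the population is declining.

declining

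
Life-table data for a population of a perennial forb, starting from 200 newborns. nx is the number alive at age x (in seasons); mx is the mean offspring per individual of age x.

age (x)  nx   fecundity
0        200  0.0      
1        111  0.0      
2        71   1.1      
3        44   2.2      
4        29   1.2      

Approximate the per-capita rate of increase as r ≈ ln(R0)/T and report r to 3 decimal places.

0.017

lx = nx/n0 = nx/200: 1, 0.555, 0.355, 0.22, 0.145
R0 = Σ lx·mx = 0 + 0 + 0.3905 + 0.484 + 0.174 = 1.0485
Σ x·lx·mx = 2.929; T = 2.929/1.0485 = 2.79351…
r ≈ ln(R0)/T = ln(1.0485)/2.79351… = 0.01695… → 0.017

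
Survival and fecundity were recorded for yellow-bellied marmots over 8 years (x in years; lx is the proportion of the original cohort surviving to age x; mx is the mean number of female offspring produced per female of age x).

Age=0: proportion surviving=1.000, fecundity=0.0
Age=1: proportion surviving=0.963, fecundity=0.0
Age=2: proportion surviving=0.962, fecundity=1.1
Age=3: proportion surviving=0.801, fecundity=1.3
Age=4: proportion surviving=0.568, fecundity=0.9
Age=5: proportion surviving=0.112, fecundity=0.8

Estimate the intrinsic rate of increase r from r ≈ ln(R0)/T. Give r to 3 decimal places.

0.347

R0 = Σ lx·mx = 0 + 0 + 1.0582 + 1.0413 + 0.5112 + 0.0896 = 2.7003
Σ x·lx·mx = 7.7331; T = 7.7331/2.7003 = 2.86379…
r ≈ ln(R0)/T = ln(2.7003)/2.86379… = 0.34687… → 0.347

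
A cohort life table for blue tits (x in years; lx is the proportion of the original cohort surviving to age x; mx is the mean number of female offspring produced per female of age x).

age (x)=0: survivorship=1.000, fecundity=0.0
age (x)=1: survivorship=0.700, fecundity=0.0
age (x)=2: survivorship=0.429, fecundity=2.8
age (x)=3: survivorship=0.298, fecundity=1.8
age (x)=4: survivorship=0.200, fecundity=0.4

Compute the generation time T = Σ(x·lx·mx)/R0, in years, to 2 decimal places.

lx·mx: 0, 0, 1.2012, 0.5364, 0.08 → R0 = 1.8176
x·lx·mx: 0, 0, 2.4024, 1.6092, 0.32 → Σ = 4.3316
T = 4.3316 / 1.8176 = 2.383143… → 2.38

2.38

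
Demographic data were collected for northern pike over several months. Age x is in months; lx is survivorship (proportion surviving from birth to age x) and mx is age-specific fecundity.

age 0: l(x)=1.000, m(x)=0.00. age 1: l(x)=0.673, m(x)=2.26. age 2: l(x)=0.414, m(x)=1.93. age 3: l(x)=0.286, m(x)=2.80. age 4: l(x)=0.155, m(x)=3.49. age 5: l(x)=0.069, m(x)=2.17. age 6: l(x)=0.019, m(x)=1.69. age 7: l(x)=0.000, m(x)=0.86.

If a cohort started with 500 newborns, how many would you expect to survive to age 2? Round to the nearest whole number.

207

Expected survivors = N0 · l_2 = 500 × 0.414 = 207 → 207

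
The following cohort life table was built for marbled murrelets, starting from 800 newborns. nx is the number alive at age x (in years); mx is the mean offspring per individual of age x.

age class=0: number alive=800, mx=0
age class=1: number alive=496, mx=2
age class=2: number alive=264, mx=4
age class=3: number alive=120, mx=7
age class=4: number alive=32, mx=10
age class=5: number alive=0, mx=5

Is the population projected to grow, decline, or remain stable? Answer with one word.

growing

lx = nx/n0 = nx/800: 1, 0.62, 0.33, 0.15, 0.04, 0
R0 = Σ lx·mx = 0 + 1.24 + 1.32 + 1.05 + 0.4 + 0 = 4.01
R0 > 1, so the population is growing.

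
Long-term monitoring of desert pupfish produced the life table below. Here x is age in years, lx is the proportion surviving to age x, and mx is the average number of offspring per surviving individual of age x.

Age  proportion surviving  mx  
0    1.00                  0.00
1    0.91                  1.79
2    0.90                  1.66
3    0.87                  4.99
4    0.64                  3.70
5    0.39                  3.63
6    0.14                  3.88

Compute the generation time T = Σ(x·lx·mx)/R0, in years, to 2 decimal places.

3.18

lx·mx: 0, 1.6289, 1.494, 4.3413, 2.368, 1.4157, 0.5432 → R0 = 11.7911
x·lx·mx: 0, 1.6289, 2.988, 13.0239, 9.472, 7.0785, 3.2592 → Σ = 37.4505
T = 37.4505 / 11.7911 = 3.176167… → 3.18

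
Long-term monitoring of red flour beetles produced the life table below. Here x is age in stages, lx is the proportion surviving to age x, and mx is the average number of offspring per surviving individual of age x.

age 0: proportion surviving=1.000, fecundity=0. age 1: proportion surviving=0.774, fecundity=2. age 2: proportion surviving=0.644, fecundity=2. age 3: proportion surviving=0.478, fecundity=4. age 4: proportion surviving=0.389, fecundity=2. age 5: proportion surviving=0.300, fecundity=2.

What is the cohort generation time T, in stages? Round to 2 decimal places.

2.61

lx·mx: 0, 1.548, 1.288, 1.912, 0.778, 0.6 → R0 = 6.126
x·lx·mx: 0, 1.548, 2.576, 5.736, 3.112, 3 → Σ = 15.972
T = 15.972 / 6.126 = 2.607248… → 2.61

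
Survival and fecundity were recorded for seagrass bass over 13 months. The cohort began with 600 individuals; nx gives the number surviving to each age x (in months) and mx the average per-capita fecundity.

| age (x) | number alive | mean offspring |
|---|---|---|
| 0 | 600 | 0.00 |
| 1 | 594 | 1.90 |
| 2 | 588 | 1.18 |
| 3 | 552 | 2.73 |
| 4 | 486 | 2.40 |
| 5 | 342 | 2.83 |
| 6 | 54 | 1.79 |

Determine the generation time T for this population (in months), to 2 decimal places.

lx = nx/n0 = nx/600: 1, 0.99, 0.98, 0.92, 0.81, 0.57, 0.09
lx·mx: 0, 1.881, 1.1564, 2.5116, 1.944, 1.6131, 0.1611 → R0 = 9.2672
x·lx·mx: 0, 1.881, 2.3128, 7.5348, 7.776, 8.0655, 0.9666 → Σ = 28.5367
T = 28.5367 / 9.2672 = 3.079323… → 3.08

3.08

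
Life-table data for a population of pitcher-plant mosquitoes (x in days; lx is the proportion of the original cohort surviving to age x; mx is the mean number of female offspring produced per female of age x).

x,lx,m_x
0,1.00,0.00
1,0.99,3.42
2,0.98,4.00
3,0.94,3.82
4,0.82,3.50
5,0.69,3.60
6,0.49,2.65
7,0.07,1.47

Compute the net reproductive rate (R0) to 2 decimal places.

lx·mx by age: 0, 3.3858, 3.92, 3.5908, 2.87, 2.484, 1.2985, 0.1029
R0 = Σ lx·mx = 17.652 → 17.65

17.65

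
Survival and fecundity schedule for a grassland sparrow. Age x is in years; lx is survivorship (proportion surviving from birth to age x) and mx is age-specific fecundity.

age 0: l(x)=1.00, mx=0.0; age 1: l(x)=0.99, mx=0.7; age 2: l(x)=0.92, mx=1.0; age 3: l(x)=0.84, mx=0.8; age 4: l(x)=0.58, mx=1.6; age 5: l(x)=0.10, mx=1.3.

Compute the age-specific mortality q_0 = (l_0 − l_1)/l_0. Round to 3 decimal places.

q_0 = (l_0 − l_1) / l_0 = (1 − 0.99) / 1
     = 0.01 / 1 = 0.01 → 0.010

0.010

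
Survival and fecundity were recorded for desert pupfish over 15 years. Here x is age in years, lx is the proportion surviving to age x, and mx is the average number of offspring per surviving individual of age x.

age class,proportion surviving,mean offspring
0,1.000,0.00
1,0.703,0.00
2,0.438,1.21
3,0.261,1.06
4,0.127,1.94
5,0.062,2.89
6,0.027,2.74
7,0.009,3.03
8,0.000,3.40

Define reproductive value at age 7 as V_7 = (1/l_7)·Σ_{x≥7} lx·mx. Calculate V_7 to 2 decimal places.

lx·mx for x ≥ 7: 0.02727, 0 → sum = 0.02727
V_7 = 0.02727 / l_7 = 0.02727 / 0.009 = 3.03 → 3.03

3.03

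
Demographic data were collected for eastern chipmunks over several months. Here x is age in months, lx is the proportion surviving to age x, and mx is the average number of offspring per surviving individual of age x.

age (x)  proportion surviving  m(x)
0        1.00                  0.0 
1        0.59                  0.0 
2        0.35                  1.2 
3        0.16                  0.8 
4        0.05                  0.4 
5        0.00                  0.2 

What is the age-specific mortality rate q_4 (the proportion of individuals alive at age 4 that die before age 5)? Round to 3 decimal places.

1.000

q_4 = (l_4 − l_5) / l_4 = (0.05 − 0) / 0.05
     = 0.05 / 0.05 = 1 → 1.000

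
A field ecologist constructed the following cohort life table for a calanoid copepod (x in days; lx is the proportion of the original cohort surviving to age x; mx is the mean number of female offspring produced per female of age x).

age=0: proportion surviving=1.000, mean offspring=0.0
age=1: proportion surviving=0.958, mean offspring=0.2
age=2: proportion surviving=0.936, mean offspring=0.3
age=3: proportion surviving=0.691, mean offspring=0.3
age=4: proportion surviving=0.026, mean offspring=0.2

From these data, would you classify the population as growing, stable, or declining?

R0 = Σ lx·mx = 0 + 0.1916 + 0.2808 + 0.2073 + 0.0052 = 0.6849
R0 < 1, so the population is declining.

declining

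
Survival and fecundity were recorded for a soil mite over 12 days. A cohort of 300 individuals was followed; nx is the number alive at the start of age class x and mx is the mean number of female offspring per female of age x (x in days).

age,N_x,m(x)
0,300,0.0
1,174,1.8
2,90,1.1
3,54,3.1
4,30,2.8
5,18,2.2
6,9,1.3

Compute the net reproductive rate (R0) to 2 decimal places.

lx = nx/n0 = nx/300: 1, 0.58, 0.3, 0.18, 0.1, 0.06, 0.03
lx·mx by age: 0, 1.044, 0.33, 0.558, 0.28, 0.132, 0.039
R0 = Σ lx·mx = 2.383 → 2.38

2.38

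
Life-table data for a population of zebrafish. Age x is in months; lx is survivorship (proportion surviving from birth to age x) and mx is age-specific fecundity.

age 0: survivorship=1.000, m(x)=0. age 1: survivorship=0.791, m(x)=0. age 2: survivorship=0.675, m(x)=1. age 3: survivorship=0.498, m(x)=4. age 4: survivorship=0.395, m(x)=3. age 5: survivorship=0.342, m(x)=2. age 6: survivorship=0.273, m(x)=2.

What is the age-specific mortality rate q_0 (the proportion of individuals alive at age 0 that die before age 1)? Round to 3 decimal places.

q_0 = (l_0 − l_1) / l_0 = (1 − 0.791) / 1
     = 0.209 / 1 = 0.209 → 0.209

0.209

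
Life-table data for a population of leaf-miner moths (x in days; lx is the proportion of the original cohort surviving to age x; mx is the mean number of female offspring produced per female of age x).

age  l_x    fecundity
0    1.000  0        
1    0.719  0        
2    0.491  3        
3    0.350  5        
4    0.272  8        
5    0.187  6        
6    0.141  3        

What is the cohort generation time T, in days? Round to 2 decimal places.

lx·mx: 0, 0, 1.473, 1.75, 2.176, 1.122, 0.423 → R0 = 6.944
x·lx·mx: 0, 0, 2.946, 5.25, 8.704, 5.61, 2.538 → Σ = 25.048
T = 25.048 / 6.944 = 3.607143… → 3.61

3.61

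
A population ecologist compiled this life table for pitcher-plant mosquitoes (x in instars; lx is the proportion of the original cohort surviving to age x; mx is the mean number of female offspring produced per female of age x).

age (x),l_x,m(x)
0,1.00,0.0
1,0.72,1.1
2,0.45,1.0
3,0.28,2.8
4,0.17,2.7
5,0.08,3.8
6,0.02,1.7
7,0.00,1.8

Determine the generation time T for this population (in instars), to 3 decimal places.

lx·mx: 0, 0.792, 0.45, 0.784, 0.459, 0.304, 0.034, 0 → R0 = 2.823
x·lx·mx: 0, 0.792, 0.9, 2.352, 1.836, 1.52, 0.204, 0 → Σ = 7.604
T = 7.604 / 2.823 = 2.693588… → 2.694

2.694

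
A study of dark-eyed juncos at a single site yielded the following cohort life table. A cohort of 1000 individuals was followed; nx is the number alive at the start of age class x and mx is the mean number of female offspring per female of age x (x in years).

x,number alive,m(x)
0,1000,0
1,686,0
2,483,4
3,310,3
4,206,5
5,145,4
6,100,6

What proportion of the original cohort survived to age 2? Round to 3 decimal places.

l_2 = n_2/n_0 = 483/1000 = 0.483 → 0.483

0.483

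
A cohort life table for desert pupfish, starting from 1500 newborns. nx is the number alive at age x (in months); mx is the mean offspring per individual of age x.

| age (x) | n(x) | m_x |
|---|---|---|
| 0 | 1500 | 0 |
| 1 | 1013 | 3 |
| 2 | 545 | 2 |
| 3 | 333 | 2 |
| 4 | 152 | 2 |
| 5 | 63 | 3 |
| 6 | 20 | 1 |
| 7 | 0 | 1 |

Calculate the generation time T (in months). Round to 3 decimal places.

1.789

lx = nx/n0 = nx/1500: 1, 0.67533…, 0.36333…, 0.222, 0.10133…, 0.042, 0.01333…, 0
lx·mx: 0, 2.026…, 0.726667…, 0.444, 0.202667…, 0.126, 0.013333…, 0 → R0 = 3.538667…
x·lx·mx: 0, 2.026…, 1.453333…, 1.332, 0.810667…, 0.63, 0.08…, 0 → Σ = 6.332…
T = 6.332… / 3.538667… = 1.789375… → 1.789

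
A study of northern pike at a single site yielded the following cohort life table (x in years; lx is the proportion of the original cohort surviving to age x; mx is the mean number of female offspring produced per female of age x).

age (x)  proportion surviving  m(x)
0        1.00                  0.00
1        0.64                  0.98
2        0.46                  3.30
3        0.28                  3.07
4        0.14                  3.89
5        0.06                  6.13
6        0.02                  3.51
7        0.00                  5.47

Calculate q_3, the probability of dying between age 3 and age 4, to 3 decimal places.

q_3 = (l_3 − l_4) / l_3 = (0.28 − 0.14) / 0.28
     = 0.14 / 0.28 = 0.5 → 0.500

0.500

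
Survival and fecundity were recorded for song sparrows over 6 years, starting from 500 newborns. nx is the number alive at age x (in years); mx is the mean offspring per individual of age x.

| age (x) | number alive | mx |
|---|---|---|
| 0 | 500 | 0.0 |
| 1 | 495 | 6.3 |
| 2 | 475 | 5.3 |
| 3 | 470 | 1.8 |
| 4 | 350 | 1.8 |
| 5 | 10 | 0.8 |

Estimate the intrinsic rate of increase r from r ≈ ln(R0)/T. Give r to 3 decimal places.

lx = nx/n0 = nx/500: 1, 0.99, 0.95, 0.94, 0.7, 0.02
R0 = Σ lx·mx = 0 + 6.237 + 5.035 + 1.692 + 1.26 + 0.016 = 14.24
Σ x·lx·mx = 26.503; T = 26.503/14.24 = 1.86117…
r ≈ ln(R0)/T = ln(14.24)/1.86117… = 1.42709… → 1.427

1.427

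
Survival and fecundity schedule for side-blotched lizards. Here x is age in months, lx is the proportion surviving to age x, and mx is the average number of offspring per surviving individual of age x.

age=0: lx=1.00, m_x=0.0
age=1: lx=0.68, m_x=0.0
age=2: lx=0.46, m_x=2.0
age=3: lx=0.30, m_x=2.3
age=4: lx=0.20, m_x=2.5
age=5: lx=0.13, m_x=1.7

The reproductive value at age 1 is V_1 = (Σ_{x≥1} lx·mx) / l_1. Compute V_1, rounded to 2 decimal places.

3.43

lx·mx for x ≥ 1: 0, 0.92, 0.69, 0.5, 0.221 → sum = 2.331
V_1 = 2.331 / l_1 = 2.331 / 0.68 = 3.427941… → 3.43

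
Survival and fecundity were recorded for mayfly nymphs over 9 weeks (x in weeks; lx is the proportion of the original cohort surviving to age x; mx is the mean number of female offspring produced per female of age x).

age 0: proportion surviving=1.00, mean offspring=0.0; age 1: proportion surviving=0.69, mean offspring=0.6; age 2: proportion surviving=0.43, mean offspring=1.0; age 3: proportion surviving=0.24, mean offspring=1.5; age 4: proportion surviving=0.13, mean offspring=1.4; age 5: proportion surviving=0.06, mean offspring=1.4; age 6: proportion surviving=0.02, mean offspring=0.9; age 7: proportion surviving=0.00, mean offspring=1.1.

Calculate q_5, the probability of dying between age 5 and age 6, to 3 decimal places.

0.667

q_5 = (l_5 − l_6) / l_5 = (0.06 − 0.02) / 0.06
     = 0.04 / 0.06 = 0.666667… → 0.667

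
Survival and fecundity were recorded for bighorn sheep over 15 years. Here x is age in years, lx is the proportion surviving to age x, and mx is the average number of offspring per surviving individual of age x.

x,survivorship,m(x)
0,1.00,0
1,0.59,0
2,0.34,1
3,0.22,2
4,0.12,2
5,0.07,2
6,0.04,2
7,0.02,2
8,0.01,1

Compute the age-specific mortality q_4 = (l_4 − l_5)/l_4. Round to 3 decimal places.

0.417

q_4 = (l_4 − l_5) / l_4 = (0.12 − 0.07) / 0.12
     = 0.05 / 0.12 = 0.416667… → 0.417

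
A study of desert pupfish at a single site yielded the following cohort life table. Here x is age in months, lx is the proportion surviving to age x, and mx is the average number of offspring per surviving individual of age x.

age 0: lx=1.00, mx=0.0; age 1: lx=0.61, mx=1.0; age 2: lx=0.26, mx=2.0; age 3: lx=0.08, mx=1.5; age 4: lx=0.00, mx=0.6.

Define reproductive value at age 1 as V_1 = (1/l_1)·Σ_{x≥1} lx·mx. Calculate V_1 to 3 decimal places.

2.049

lx·mx for x ≥ 1: 0.61, 0.52, 0.12, 0 → sum = 1.25
V_1 = 1.25 / l_1 = 1.25 / 0.61 = 2.04918… → 2.049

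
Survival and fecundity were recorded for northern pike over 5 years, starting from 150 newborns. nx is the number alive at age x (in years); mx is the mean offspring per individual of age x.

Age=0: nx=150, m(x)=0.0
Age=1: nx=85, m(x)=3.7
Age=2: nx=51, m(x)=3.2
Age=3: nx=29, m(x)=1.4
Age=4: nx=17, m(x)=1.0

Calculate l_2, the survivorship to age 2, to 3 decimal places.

l_2 = n_2/n_0 = 51/150 = 0.34 → 0.340

0.340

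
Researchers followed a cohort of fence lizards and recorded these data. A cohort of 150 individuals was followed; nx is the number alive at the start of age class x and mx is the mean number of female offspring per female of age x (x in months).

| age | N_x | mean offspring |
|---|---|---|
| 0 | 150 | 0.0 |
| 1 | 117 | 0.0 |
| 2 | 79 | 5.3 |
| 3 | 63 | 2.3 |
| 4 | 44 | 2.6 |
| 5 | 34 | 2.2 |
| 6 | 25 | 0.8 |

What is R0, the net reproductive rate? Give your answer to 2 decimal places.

5.15

lx = nx/n0 = nx/150: 1, 0.78, 0.52667…, 0.42, 0.29333…, 0.22667…, 0.16667…
lx·mx by age: 0, 0, 2.791333…, 0.966, 0.762667…, 0.498667…, 0.133333…
R0 = Σ lx·mx = 5.152… → 5.15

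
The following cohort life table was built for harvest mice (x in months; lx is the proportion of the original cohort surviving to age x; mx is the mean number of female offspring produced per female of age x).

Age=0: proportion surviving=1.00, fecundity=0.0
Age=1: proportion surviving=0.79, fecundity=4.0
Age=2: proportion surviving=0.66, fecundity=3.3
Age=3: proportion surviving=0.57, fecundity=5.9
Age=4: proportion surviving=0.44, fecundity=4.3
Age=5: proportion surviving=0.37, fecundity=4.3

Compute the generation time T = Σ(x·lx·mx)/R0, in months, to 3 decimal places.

lx·mx: 0, 3.16, 2.178, 3.363, 1.892, 1.591 → R0 = 12.184
x·lx·mx: 0, 3.16, 4.356, 10.089, 7.568, 7.955 → Σ = 33.128
T = 33.128 / 12.184 = 2.718976… → 2.719

2.719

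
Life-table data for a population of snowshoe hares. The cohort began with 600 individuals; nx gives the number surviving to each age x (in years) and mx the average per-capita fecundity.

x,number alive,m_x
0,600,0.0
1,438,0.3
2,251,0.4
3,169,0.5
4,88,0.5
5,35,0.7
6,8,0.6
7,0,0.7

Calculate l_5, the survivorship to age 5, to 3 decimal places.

l_5 = n_5/n_0 = 35/600 = 0.058333… → 0.058

0.058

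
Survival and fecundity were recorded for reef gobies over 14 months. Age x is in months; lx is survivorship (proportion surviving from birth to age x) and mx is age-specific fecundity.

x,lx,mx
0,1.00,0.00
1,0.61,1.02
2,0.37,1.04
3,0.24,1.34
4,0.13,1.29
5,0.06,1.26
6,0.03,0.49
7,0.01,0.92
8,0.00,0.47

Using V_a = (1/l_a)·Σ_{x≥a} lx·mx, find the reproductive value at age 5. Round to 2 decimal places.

1.66

lx·mx for x ≥ 5: 0.0756, 0.0147, 0.0092, 0 → sum = 0.0995
V_5 = 0.0995 / l_5 = 0.0995 / 0.06 = 1.658333… → 1.66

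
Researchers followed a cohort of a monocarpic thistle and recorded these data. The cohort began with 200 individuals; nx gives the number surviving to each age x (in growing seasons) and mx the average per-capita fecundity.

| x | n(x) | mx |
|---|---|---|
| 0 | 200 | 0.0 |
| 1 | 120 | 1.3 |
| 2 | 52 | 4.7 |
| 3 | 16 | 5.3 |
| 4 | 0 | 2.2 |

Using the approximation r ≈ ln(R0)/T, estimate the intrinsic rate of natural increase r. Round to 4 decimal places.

lx = nx/n0 = nx/200: 1, 0.6, 0.26, 0.08, 0
R0 = Σ lx·mx = 0 + 0.78 + 1.222 + 0.424 + 0 = 2.426
Σ x·lx·mx = 4.496; T = 4.496/2.426 = 1.85326…
r ≈ ln(R0)/T = ln(2.426)/1.85326… = 0.478209… → 0.4782

0.4782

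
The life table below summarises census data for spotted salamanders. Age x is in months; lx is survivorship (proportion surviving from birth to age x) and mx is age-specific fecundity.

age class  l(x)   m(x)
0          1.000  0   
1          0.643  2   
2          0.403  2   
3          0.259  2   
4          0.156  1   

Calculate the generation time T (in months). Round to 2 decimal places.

1.84

lx·mx: 0, 1.286, 0.806, 0.518, 0.156 → R0 = 2.766
x·lx·mx: 0, 1.286, 1.612, 1.554, 0.624 → Σ = 5.076
T = 5.076 / 2.766 = 1.835141… → 1.84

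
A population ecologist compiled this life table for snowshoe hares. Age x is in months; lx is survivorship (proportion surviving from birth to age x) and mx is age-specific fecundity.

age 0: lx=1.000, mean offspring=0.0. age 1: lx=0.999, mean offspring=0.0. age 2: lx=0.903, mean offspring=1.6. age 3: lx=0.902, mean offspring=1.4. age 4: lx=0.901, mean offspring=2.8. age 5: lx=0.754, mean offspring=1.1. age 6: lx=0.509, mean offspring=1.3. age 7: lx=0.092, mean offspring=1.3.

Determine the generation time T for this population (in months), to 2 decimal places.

3.76

lx·mx: 0, 0, 1.4448, 1.2628, 2.5228, 0.8294, 0.6617, 0.1196 → R0 = 6.8411
x·lx·mx: 0, 0, 2.8896, 3.7884, 10.0912, 4.147, 3.9702, 0.8372 → Σ = 25.7236
T = 25.7236 / 6.8411 = 3.760156… → 3.76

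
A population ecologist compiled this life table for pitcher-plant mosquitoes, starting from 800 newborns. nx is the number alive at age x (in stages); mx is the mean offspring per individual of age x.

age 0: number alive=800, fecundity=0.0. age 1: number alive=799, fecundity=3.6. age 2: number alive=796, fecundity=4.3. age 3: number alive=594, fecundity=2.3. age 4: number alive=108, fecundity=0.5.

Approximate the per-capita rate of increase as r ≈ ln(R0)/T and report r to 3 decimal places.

1.247

lx = nx/n0 = nx/800: 1, 0.99875, 0.995, 0.7425, 0.135
R0 = Σ lx·mx = 0 + 3.5955… + 4.2785 + 1.70775 + 0.0675 = 9.64925
Σ x·lx·mx = 17.54575; T = 17.54575/9.64925 = 1.81835…
r ≈ ln(R0)/T = ln(9.64925)/1.81835… = 1.24667… → 1.247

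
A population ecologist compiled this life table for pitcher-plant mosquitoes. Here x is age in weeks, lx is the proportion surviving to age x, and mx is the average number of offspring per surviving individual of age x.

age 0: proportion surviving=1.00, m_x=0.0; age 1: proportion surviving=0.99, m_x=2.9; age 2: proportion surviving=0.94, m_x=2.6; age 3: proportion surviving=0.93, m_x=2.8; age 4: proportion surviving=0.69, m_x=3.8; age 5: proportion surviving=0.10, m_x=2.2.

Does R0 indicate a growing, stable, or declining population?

R0 = Σ lx·mx = 0 + 2.871 + 2.444 + 2.604 + 2.622 + 0.22 = 10.761
R0 > 1, so the population is growing.

growing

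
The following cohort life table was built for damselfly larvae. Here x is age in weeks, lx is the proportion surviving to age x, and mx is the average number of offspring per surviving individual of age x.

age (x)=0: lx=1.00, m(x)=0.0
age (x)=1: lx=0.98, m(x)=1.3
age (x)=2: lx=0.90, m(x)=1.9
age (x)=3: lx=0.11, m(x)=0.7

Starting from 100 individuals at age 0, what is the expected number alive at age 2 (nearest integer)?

90

Expected survivors = N0 · l_2 = 100 × 0.90 = 90 → 90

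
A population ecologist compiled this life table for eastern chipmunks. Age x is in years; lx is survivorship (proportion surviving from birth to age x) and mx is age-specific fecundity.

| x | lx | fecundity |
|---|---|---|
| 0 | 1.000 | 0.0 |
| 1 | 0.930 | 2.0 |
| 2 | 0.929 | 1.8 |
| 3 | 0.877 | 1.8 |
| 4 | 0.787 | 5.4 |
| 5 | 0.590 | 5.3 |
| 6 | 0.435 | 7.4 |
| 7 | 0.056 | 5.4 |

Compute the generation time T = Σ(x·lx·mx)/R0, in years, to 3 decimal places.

3.998

lx·mx: 0, 1.86, 1.6722, 1.5786, 4.2498, 3.127, 3.219, 0.3024 → R0 = 16.009
x·lx·mx: 0, 1.86, 3.3444, 4.7358, 16.9992, 15.635, 19.314, 2.1168 → Σ = 64.0052
T = 64.0052 / 16.009 = 3.998076… → 3.998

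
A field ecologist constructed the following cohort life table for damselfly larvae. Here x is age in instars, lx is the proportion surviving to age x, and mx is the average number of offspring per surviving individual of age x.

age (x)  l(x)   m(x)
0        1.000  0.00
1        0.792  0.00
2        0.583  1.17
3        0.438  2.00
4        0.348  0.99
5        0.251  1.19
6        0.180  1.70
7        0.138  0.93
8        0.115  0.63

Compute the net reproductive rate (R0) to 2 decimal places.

lx·mx by age: 0, 0, 0.68211, 0.876, 0.34452, 0.29869, 0.306, 0.12834, 0.07245
R0 = Σ lx·mx = 2.70811 → 2.71

2.71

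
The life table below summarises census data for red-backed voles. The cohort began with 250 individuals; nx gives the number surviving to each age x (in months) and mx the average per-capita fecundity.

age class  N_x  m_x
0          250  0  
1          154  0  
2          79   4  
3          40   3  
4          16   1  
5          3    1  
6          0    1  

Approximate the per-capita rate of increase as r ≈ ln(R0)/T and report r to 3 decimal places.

lx = nx/n0 = nx/250: 1, 0.616, 0.316, 0.16, 0.064, 0.012, 0
R0 = Σ lx·mx = 0 + 0 + 1.264 + 0.48 + 0.064 + 0.012 + 0 = 1.82
Σ x·lx·mx = 4.284; T = 4.284/1.82 = 2.35385…
r ≈ ln(R0)/T = ln(1.82)/2.35385… = 0.25441… → 0.254

0.254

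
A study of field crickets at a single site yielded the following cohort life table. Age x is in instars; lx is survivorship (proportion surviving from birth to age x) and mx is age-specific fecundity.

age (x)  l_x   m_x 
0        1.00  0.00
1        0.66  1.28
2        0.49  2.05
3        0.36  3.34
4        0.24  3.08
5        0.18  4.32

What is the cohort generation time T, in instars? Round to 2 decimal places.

lx·mx: 0, 0.8448, 1.0045, 1.2024, 0.7392, 0.7776 → R0 = 4.5685
x·lx·mx: 0, 0.8448, 2.009, 3.6072, 2.9568, 3.888 → Σ = 13.3058
T = 13.3058 / 4.5685 = 2.91251… → 2.91

2.91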